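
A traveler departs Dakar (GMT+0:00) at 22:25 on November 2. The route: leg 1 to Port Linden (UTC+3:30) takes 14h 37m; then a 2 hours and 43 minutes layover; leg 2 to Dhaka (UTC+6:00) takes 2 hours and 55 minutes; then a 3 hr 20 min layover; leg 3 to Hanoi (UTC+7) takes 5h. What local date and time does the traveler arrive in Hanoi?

Dakar is at UTC+0, so departure is already 22:25 UTC on Nov 2.
Add 14 hours and 37 minutes leg 1 → 13:02 UTC (Nov 3).
Add 2 hours and 43 minutes layover in Port Linden → 15:45 UTC.
Add 2 hours and 55 minutes leg 2 → 18:40 UTC.
Add 3 hours and 20 minutes layover in Dhaka → 22:00 UTC.
Add 5 hours leg 3 → 03:00 UTC (Nov 4).
Hanoi is UTC+7:00, so local arrival = 03:00 + 7:00 = 10:00 on Nov 4.

10:00 on November 4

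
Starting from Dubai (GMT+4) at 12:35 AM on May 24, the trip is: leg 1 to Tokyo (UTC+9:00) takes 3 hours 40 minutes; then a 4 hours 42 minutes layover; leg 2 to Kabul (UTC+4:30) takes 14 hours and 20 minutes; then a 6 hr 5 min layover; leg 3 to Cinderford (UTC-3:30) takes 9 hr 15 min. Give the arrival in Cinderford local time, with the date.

Convert departure to UTC: 12:35 AM − 4:00 = 8:35 PM UTC on May 23.
Add 3 hours 40 minutes leg 1 → 12:15 AM UTC (May 24).
Add 4 hours and 42 minutes layover in Tokyo → 4:57 AM UTC.
Add 14 hours and 20 minutes leg 2 → 7:17 PM UTC.
Add 6 hours and 5 minutes layover in Kabul → 1:22 AM UTC (May 25).
Add 9 hours 15 minutes leg 3 → 10:37 AM UTC.
Cinderford is UTC−3:30, so local arrival = 10:37 AM − 3:30 = 7:07 AM on May 25.

7:07 AM on May 25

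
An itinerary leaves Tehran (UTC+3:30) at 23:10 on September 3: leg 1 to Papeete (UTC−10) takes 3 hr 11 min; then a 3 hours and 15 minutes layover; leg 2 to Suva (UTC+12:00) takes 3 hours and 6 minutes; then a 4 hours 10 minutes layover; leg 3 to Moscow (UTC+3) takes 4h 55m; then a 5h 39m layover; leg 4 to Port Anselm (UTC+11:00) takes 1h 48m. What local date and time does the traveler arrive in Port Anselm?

08:44 on Sep 5

Convert departure to UTC: 23:10 − 3:30 = 19:40 UTC on Sep 3.
Add 3 hours and 11 minutes leg 1 → 22:51 UTC.
Add 3 hours 15 minutes layover in Papeete → 02:06 UTC (Sep 4).
Add 3 hours and 6 minutes leg 2 → 05:12 UTC.
Add 4 hours 10 minutes layover in Suva → 09:22 UTC.
Add 4 hours 55 minutes leg 3 → 14:17 UTC.
Add 5 hours 39 minutes layover in Moscow → 19:56 UTC.
Add 1 hour 48 minutes leg 4 → 21:44 UTC.
Port Anselm is UTC+11:00, so local arrival = 21:44 + 11:00 = 08:44 on Sep 5.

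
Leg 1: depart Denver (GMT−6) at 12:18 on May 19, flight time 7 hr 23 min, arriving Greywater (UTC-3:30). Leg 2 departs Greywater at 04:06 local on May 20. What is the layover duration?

5 hours 55 minutes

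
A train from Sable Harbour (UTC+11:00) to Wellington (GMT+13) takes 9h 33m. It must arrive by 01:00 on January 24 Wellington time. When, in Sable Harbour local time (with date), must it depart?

Target arrival in UTC: 01:00 − 13:00 = 12:00 on Jan 23.
Subtract 9 hours and 33 minutes → departure 02:27 UTC on Jan 23.
Sable Harbour is UTC+11:00: 02:27 + 11:00 = 13:27 on Jan 23.

13:27 on January 23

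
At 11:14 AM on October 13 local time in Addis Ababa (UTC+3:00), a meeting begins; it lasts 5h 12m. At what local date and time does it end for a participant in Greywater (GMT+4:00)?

5:26 PM on October 13

Convert start to UTC: 11:14 AM − 3:00 = 8:14 AM UTC on Oct 13.
Add 5 hours 12 minutes duration → 1:26 PM UTC.
Greywater is UTC+4:00, so local end time = 1:26 PM + 4:00 = 5:26 PM on Oct 13.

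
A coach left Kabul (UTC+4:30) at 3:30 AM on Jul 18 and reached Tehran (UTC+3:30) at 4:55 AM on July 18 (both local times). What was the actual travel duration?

2 hours 25 minutes

Departure in UTC: 3:30 AM − 4:30 = 11:00 PM on Jul 17.
Arrival in UTC: 4:55 AM − 3:30 = 1:25 AM on Jul 18.
Elapsed = 1:25 AM − 11:00 PM (+1 day) = 2 hours 25 minutes.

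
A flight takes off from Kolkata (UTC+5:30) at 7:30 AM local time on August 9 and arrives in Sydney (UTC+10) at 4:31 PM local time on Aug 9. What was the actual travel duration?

4 hours 31 minutes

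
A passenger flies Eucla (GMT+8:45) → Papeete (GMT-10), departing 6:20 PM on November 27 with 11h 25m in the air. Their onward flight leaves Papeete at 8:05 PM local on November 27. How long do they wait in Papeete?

9 hours 5 minutes

Convert departure to UTC: 6:20 PM − 8:45 = 9:35 AM UTC on Nov 27.
Add 11 hours 25 minutes flight time → 9:00 PM UTC.
Papeete is UTC−10:00, so local arrival = 9:00 PM − 10:00 = 11:00 AM on Nov 27.
Layover = 8:05 PM − 11:00 AM = 9 hours 5 minutes.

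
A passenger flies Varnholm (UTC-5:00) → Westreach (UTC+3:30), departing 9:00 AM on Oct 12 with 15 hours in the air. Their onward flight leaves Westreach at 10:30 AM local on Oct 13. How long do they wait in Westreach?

Convert departure to UTC: 9:00 AM + 5:00 = 2:00 PM UTC on Oct 12.
Add 15 hours flight time → 5:00 AM UTC (Oct 13).
Westreach is UTC+3:30, so local arrival = 5:00 AM + 3:30 = 8:30 AM on Oct 13.
Layover = 10:30 AM − 8:30 AM = 2 hours.

2 hours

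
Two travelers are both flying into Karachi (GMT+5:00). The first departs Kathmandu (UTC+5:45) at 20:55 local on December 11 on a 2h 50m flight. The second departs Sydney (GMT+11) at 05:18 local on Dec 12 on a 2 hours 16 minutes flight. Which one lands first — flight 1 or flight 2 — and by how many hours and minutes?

the first, by 2 hours 34 minutes

Flight 1 in UTC: 20:55 − 5:45 = 15:10 on Dec 11.
+2 hours 50 minutes → arrive 18:00 UTC on Dec 11.
Flight 2 in UTC: 05:18 − 11:00 = 18:18 on Dec 11.
+2 hours 16 minutes → arrive 20:34 UTC on Dec 11.
Flight 1 lands earlier by 2 hours 34 minutes.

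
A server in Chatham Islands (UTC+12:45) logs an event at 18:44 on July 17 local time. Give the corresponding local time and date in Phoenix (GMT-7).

22:59 on July 16

In UTC: 18:44 − 12:45 = 05:59 on Jul 17.
Phoenix is UTC−7:00: 05:59 − 7:00 = 22:59 on Jul 16.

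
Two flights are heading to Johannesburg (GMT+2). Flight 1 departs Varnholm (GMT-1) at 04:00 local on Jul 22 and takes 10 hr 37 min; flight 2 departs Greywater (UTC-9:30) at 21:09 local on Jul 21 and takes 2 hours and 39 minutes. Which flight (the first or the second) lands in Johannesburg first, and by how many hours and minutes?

Flight 1 in UTC: 04:00 + 1:00 = 05:00 on Jul 22.
+10 hours and 37 minutes → arrive 15:37 UTC on Jul 22.
Flight 2 in UTC: 21:09 + 9:30 = 06:39 on Jul 22.
+2 hours and 39 minutes → arrive 09:18 UTC on Jul 22.
Flight 2 lands earlier by 6 hours 19 minutes.

the second, by 6 hours 19 minutes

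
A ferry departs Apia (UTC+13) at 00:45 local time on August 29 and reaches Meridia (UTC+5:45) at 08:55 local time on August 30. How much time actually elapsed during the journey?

Departure in UTC: 00:45 − 13:00 = 11:45 on Aug 28.
Arrival in UTC: 08:55 − 5:45 = 03:10 on Aug 30.
Elapsed = 03:10 − 11:45 (+2 days) = 39 hours 25 minutes.

39 hours 25 minutes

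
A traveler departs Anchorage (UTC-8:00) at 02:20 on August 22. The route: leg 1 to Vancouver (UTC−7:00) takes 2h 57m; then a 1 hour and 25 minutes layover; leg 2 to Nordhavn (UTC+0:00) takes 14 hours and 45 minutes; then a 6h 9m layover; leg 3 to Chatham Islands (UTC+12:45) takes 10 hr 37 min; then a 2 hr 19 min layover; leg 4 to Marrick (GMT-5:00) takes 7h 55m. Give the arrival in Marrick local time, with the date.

03:27 on August 24

Convert departure to UTC: 02:20 + 8:00 = 10:20 UTC on Aug 22.
Add 2 hours and 57 minutes leg 1 → 13:17 UTC.
Add 1 hour and 25 minutes layover in Vancouver → 14:42 UTC.
Add 14 hours and 45 minutes leg 2 → 05:27 UTC (Aug 23).
Add 6 hours and 9 minutes layover in Nordhavn → 11:36 UTC.
Add 10 hours and 37 minutes leg 3 → 22:13 UTC.
Add 2 hours 19 minutes layover in Chatham Islands → 00:32 UTC (Aug 24).
Add 7 hours and 55 minutes leg 4 → 08:27 UTC.
Marrick is UTC−5:00, so local arrival = 08:27 − 5:00 = 03:27 on Aug 24.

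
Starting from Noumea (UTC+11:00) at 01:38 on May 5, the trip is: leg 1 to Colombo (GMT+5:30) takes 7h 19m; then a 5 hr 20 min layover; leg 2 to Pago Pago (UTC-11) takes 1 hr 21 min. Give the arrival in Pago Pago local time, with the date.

Convert departure to UTC: 01:38 − 11:00 = 14:38 UTC on May 4.
Add 7 hours 19 minutes leg 1 → 21:57 UTC.
Add 5 hours and 20 minutes layover in Colombo → 03:17 UTC (May 5).
Add 1 hour and 21 minutes leg 2 → 04:38 UTC.
Pago Pago is UTC−11:00, so local arrival = 04:38 − 11:00 = 17:38 on May 4.

17:38 on May 4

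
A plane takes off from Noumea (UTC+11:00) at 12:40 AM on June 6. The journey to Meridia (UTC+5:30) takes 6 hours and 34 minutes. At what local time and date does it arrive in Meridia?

1:44 AM on June 6

Convert departure to UTC: 12:40 AM − 11:00 = 1:40 PM UTC on Jun 5.
Add 6 hours 34 minutes travel time → 8:14 PM UTC.
Meridia is UTC+5:30, so local arrival = 8:14 PM + 5:30 = 1:44 AM on Jun 6.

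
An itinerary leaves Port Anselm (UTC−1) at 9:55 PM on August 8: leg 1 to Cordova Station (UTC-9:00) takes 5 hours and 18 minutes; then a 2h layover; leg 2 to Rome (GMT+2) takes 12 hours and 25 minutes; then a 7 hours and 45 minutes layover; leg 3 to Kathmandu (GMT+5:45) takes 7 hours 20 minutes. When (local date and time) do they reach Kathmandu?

Convert departure to UTC: 9:55 PM + 1:00 = 10:55 PM UTC on Aug 8.
Add 5 hours and 18 minutes leg 1 → 4:13 AM UTC (Aug 9).
Add 2 hours layover in Cordova Station → 6:13 AM UTC.
Add 12 hours and 25 minutes leg 2 → 6:38 PM UTC.
Add 7 hours 45 minutes layover in Rome → 2:23 AM UTC (Aug 10).
Add 7 hours and 20 minutes leg 3 → 9:43 AM UTC.
Kathmandu is UTC+5:45, so local arrival = 9:43 AM + 5:45 = 3:28 PM on Aug 10.

3:28 PM on Aug 10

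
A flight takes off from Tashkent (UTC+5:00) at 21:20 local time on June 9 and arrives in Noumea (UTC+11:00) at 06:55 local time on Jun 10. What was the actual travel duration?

Departure in UTC: 21:20 − 5:00 = 16:20 on Jun 9.
Arrival in UTC: 06:55 − 11:00 = 19:55 on Jun 9.
Elapsed = 19:55 − 16:20 = 3 hours 35 minutes.

3 hours 35 minutes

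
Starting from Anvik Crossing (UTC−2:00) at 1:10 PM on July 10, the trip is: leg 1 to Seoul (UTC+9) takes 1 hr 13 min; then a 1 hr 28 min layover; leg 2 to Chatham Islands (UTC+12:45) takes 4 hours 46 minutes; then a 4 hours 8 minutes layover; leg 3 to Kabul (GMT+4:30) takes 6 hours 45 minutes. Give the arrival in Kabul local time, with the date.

Convert departure to UTC: 1:10 PM + 2:00 = 3:10 PM UTC on Jul 10.
Add 1 hour and 13 minutes leg 1 → 4:23 PM UTC.
Add 1 hour 28 minutes layover in Seoul → 5:51 PM UTC.
Add 4 hours and 46 minutes leg 2 → 10:37 PM UTC.
Add 4 hours 8 minutes layover in Chatham Islands → 2:45 AM UTC (Jul 11).
Add 6 hours and 45 minutes leg 3 → 9:30 AM UTC.
Kabul is UTC+4:30, so local arrival = 9:30 AM + 4:30 = 2:00 PM on Jul 11.

2:00 PM on Jul 11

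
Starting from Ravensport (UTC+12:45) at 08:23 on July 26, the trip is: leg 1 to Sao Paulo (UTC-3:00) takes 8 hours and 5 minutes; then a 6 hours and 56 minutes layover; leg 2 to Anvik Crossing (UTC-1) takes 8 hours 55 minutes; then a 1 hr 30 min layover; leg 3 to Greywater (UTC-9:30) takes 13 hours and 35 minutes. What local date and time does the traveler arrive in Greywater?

01:09 on July 27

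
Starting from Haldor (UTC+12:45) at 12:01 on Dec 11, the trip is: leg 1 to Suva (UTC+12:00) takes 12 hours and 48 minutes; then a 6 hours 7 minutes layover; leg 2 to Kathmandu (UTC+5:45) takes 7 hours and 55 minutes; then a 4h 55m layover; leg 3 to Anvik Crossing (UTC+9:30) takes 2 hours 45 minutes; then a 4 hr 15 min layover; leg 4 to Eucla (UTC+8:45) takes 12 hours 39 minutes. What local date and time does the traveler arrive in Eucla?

Convert departure to UTC: 12:01 − 12:45 = 23:16 UTC on Dec 10.
Add 12 hours 48 minutes leg 1 → 12:04 UTC (Dec 11).
Add 6 hours and 7 minutes layover in Suva → 18:11 UTC.
Add 7 hours 55 minutes leg 2 → 02:06 UTC (Dec 12).
Add 4 hours and 55 minutes layover in Kathmandu → 07:01 UTC.
Add 2 hours and 45 minutes leg 3 → 09:46 UTC.
Add 4 hours and 15 minutes layover in Anvik Crossing → 14:01 UTC.
Add 12 hours 39 minutes leg 4 → 02:40 UTC (Dec 13).
Eucla is UTC+8:45, so local arrival = 02:40 + 8:45 = 11:25 on Dec 13.

11:25 on December 13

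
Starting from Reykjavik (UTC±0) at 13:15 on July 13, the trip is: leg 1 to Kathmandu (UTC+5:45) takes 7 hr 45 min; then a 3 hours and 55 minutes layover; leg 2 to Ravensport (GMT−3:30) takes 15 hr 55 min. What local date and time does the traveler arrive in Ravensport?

13:20 on July 14

Reykjavik is at UTC+0, so departure is already 13:15 UTC on Jul 13.
Add 7 hours and 45 minutes leg 1 → 21:00 UTC.
Add 3 hours 55 minutes layover in Kathmandu → 00:55 UTC (Jul 14).
Add 15 hours and 55 minutes leg 2 → 16:50 UTC.
Ravensport is UTC−3:30, so local arrival = 16:50 − 3:30 = 13:20 on Jul 14.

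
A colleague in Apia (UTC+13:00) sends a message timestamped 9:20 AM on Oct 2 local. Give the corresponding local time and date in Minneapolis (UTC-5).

3:20 PM on Oct 1

In UTC: 9:20 AM − 13:00 = 8:20 PM on Oct 1.
Minneapolis is UTC−5:00: 8:20 PM − 5:00 = 3:20 PM on Oct 1.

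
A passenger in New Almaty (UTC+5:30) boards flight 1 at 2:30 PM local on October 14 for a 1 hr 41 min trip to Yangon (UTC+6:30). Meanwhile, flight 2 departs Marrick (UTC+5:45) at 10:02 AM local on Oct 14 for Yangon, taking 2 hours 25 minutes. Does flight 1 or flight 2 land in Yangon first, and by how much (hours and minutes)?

the second, by 3 hours 59 minutes

Flight 1 in UTC: 2:30 PM − 5:30 = 9:00 AM on Oct 14.
+1 hour 41 minutes → arrive 10:41 AM UTC on Oct 14.
Flight 2 in UTC: 10:02 AM − 5:45 = 4:17 AM on Oct 14.
+2 hours 25 minutes → arrive 6:42 AM UTC on Oct 14.
Flight 2 lands earlier by 3 hours 59 minutes.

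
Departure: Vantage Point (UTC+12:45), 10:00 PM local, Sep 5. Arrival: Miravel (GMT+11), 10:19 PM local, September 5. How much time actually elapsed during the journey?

Departure in UTC: 10:00 PM − 12:45 = 9:15 AM on Sep 5.
Arrival in UTC: 10:19 PM − 11:00 = 11:19 AM on Sep 5.
Elapsed = 11:19 AM − 9:15 AM = 2 hours 4 minutes.

2 hours 4 minutes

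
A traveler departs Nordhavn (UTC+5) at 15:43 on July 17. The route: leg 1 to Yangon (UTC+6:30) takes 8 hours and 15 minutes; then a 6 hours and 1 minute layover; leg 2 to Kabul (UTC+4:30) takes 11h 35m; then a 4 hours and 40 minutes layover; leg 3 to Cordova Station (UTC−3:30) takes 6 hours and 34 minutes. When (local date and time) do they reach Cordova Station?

Convert departure to UTC: 15:43 − 5:00 = 10:43 UTC on Jul 17.
Add 8 hours 15 minutes leg 1 → 18:58 UTC.
Add 6 hours and 1 minute layover in Yangon → 00:59 UTC (Jul 18).
Add 11 hours 35 minutes leg 2 → 12:34 UTC.
Add 4 hours and 40 minutes layover in Kabul → 17:14 UTC.
Add 6 hours and 34 minutes leg 3 → 23:48 UTC.
Cordova Station is UTC−3:30, so local arrival = 23:48 − 3:30 = 20:18 on Jul 18.

20:18 on July 18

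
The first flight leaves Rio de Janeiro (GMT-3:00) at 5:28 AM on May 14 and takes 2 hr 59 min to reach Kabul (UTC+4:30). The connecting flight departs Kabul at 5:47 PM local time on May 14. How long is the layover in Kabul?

Convert departure to UTC: 5:28 AM + 3:00 = 8:28 AM UTC on May 14.
Add 2 hours 59 minutes flight time → 11:27 AM UTC.
Kabul is UTC+4:30, so local arrival = 11:27 AM + 4:30 = 3:57 PM on May 14.
Layover = 5:47 PM − 3:57 PM = 1 hour 50 minutes.

1 hour 50 minutes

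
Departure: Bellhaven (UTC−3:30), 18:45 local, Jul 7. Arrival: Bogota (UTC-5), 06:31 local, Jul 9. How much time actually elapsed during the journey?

Departure in UTC: 18:45 + 3:30 = 22:15 on Jul 7.
Arrival in UTC: 06:31 + 5:00 = 11:31 on Jul 9.
Elapsed = 11:31 − 22:15 (+2 days) = 37 hours 16 minutes.

37 hours 16 minutes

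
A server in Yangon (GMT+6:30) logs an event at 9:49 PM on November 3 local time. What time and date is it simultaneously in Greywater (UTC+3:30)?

Greywater is 3:00 behind Yangon.
Shift by the zone difference: 9:49 PM − 3:00 = 6:49 PM on Nov 3 in Greywater.

6:49 PM on Nov 3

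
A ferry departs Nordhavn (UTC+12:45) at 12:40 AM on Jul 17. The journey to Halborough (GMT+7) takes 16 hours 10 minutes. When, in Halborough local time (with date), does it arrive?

11:05 AM on July 17

Convert departure to UTC: 12:40 AM − 12:45 = 11:55 AM UTC on Jul 16.
Add 16 hours and 10 minutes travel time → 4:05 AM UTC (Jul 17).
Halborough is UTC+7:00, so local arrival = 4:05 AM + 7:00 = 11:05 AM on Jul 17.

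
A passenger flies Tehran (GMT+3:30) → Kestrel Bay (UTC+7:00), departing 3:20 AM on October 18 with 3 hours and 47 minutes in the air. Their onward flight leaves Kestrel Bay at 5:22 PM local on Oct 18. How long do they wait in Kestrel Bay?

6 hours 45 minutes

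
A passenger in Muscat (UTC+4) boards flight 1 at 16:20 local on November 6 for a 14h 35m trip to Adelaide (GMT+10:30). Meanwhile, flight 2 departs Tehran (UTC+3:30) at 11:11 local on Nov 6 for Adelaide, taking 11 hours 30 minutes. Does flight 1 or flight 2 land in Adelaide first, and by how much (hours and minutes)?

the second, by 7 hours 44 minutes

Flight 1 in UTC: 16:20 − 4:00 = 12:20 on Nov 6.
+14 hours and 35 minutes → arrive 02:55 UTC on Nov 7.
Flight 2 in UTC: 11:11 − 3:30 = 07:41 on Nov 6.
+11 hours and 30 minutes → arrive 19:11 UTC on Nov 6.
Flight 2 lands earlier by 7 hours 44 minutes.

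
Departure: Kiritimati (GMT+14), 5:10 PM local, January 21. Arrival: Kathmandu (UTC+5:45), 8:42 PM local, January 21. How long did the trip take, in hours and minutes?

Departure in UTC: 5:10 PM − 14:00 = 3:10 AM on Jan 21.
Arrival in UTC: 8:42 PM − 5:45 = 2:57 PM on Jan 21.
Elapsed = 2:57 PM − 3:10 AM = 11 hours 47 minutes.

11 hours 47 minutes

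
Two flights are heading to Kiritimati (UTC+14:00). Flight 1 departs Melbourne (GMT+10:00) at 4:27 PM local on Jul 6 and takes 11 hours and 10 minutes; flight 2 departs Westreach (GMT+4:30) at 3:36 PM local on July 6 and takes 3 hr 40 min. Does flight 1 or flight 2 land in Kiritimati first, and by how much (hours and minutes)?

Flight 1 in UTC: 4:27 PM − 10:00 = 6:27 AM on Jul 6.
+11 hours and 10 minutes → arrive 5:37 PM UTC on Jul 6.
Flight 2 in UTC: 3:36 PM − 4:30 = 11:06 AM on Jul 6.
+3 hours 40 minutes → arrive 2:46 PM UTC on Jul 6.
Flight 2 lands earlier by 2 hours 51 minutes.

the second, by 2 hours 51 minutes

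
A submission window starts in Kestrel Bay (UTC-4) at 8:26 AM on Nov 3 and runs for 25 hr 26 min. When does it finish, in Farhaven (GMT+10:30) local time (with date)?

Convert start to UTC: 8:26 AM + 4:00 = 12:26 PM UTC on Nov 3.
Add 25 hours and 26 minutes duration → 1:52 PM UTC (Nov 4).
Farhaven is UTC+10:30, so local end time = 1:52 PM + 10:30 = 12:22 AM on Nov 5.

12:22 AM on November 5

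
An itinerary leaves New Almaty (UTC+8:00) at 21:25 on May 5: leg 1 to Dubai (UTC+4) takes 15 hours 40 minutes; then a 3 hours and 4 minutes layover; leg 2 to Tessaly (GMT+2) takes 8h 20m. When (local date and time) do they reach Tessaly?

18:29 on May 6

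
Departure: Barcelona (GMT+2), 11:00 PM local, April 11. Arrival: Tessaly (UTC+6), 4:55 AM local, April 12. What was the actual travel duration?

1 hour 55 minutes

Tessaly is 4:00 ahead of Barcelona.
Clock-face elapsed time (ignoring zones) is 5 hours 55 minutes.
Actual elapsed = 5 hours 55 minutes − 4:00 = 1 hour 55 minutes.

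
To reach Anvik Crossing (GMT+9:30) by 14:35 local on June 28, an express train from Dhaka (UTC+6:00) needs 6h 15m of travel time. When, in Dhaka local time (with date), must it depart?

04:50 on June 28

Target arrival in UTC: 14:35 − 9:30 = 05:05 on Jun 28.
Subtract 6 hours and 15 minutes → departure 22:50 UTC on Jun 27.
Dhaka is UTC+6:00: 22:50 + 6:00 = 04:50 on Jun 28.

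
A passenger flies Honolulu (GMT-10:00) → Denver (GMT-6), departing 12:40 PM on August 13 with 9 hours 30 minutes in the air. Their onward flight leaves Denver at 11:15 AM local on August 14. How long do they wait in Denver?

9 hours 5 minutes

Convert departure to UTC: 12:40 PM + 10:00 = 10:40 PM UTC on Aug 13.
Add 9 hours 30 minutes flight time → 8:10 AM UTC (Aug 14).
Denver is UTC−6:00, so local arrival = 8:10 AM − 6:00 = 2:10 AM on Aug 14.
Layover = 11:15 AM − 2:10 AM = 9 hours 5 minutes.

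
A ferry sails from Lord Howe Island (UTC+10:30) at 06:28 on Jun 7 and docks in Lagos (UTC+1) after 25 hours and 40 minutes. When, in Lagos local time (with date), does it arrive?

Convert departure to UTC: 06:28 − 10:30 = 19:58 UTC on Jun 6.
Add 25 hours and 40 minutes travel time → 21:38 UTC (Jun 7).
Lagos is UTC+1:00, so local arrival = 21:38 + 1:00 = 22:38 on Jun 7.

22:38 on June 7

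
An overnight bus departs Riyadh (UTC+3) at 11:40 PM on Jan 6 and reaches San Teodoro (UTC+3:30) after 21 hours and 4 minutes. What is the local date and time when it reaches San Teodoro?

Convert departure to UTC: 11:40 PM − 3:00 = 8:40 PM UTC on Jan 6.
Add 21 hours and 4 minutes travel time → 5:44 PM UTC (Jan 7).
San Teodoro is UTC+3:30, so local arrival = 5:44 PM + 3:30 = 9:14 PM on Jan 7.

9:14 PM on Jan 7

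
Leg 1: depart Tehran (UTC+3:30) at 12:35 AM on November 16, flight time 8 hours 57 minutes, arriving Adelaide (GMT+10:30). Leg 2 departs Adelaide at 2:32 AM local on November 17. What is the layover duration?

Convert departure to UTC: 12:35 AM − 3:30 = 9:05 PM UTC on Nov 15.
Add 8 hours and 57 minutes flight time → 6:02 AM UTC (Nov 16).
Adelaide is UTC+10:30, so local arrival = 6:02 AM + 10:30 = 4:32 PM on Nov 16.
Layover = 2:32 AM − 4:32 PM (+1 day) = 10 hours.

10 hours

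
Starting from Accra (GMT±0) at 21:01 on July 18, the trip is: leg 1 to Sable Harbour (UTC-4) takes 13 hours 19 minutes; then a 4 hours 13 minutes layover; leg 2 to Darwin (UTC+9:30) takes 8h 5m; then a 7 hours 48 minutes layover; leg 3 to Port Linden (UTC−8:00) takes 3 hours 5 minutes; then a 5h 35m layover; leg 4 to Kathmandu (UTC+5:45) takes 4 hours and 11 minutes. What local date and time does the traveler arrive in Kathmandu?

01:02 on July 21

Accra is at UTC+0, so departure is already 21:01 UTC on Jul 18.
Add 13 hours 19 minutes leg 1 → 10:20 UTC (Jul 19).
Add 4 hours and 13 minutes layover in Sable Harbour → 14:33 UTC.
Add 8 hours 5 minutes leg 2 → 22:38 UTC.
Add 7 hours and 48 minutes layover in Darwin → 06:26 UTC (Jul 20).
Add 3 hours 5 minutes leg 3 → 09:31 UTC.
Add 5 hours and 35 minutes layover in Port Linden → 15:06 UTC.
Add 4 hours 11 minutes leg 4 → 19:17 UTC.
Kathmandu is UTC+5:45, so local arrival = 19:17 + 5:45 = 01:02 on Jul 21.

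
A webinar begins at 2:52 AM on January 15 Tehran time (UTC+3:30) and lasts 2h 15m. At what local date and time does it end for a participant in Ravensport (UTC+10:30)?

12:07 PM on January 15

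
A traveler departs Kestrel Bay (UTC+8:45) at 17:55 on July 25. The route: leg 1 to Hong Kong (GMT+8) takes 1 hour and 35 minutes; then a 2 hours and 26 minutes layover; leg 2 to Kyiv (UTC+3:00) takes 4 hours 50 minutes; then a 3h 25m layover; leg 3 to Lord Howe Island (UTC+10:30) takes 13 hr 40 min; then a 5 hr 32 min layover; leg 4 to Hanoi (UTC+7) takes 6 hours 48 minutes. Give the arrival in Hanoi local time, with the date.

Convert departure to UTC: 17:55 − 8:45 = 09:10 UTC on Jul 25.
Add 1 hour and 35 minutes leg 1 → 10:45 UTC.
Add 2 hours and 26 minutes layover in Hong Kong → 13:11 UTC.
Add 4 hours and 50 minutes leg 2 → 18:01 UTC.
Add 3 hours and 25 minutes layover in Kyiv → 21:26 UTC.
Add 13 hours 40 minutes leg 3 → 11:06 UTC (Jul 26).
Add 5 hours and 32 minutes layover in Lord Howe Island → 16:38 UTC.
Add 6 hours 48 minutes leg 4 → 23:26 UTC.
Hanoi is UTC+7:00, so local arrival = 23:26 + 7:00 = 06:26 on Jul 27.

06:26 on Jul 27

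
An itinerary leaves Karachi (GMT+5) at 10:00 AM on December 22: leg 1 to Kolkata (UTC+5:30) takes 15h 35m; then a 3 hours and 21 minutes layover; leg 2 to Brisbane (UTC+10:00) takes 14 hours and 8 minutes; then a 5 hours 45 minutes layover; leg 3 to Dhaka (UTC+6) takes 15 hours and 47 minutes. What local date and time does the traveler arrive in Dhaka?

Convert departure to UTC: 10:00 AM − 5:00 = 5:00 AM UTC on Dec 22.
Add 15 hours and 35 minutes leg 1 → 8:35 PM UTC.
Add 3 hours 21 minutes layover in Kolkata → 11:56 PM UTC.
Add 14 hours 8 minutes leg 2 → 2:04 PM UTC (Dec 23).
Add 5 hours and 45 minutes layover in Brisbane → 7:49 PM UTC.
Add 15 hours and 47 minutes leg 3 → 11:36 AM UTC (Dec 24).
Dhaka is UTC+6:00, so local arrival = 11:36 AM + 6:00 = 5:36 PM on Dec 24.

5:36 PM on Dec 24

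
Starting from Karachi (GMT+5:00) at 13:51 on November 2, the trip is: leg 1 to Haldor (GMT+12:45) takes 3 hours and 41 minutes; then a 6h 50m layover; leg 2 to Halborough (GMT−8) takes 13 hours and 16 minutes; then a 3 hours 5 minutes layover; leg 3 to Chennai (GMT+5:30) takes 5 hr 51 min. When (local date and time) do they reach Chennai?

23:04 on November 3

Convert departure to UTC: 13:51 − 5:00 = 08:51 UTC on Nov 2.
Add 3 hours 41 minutes leg 1 → 12:32 UTC.
Add 6 hours and 50 minutes layover in Haldor → 19:22 UTC.
Add 13 hours 16 minutes leg 2 → 08:38 UTC (Nov 3).
Add 3 hours and 5 minutes layover in Halborough → 11:43 UTC.
Add 5 hours 51 minutes leg 3 → 17:34 UTC.
Chennai is UTC+5:30, so local arrival = 17:34 + 5:30 = 23:04 on Nov 3.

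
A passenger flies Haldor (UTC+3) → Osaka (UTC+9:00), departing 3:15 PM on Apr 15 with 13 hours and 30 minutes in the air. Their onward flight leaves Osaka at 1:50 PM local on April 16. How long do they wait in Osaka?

Convert departure to UTC: 3:15 PM − 3:00 = 12:15 PM UTC on Apr 15.
Add 13 hours and 30 minutes flight time → 1:45 AM UTC (Apr 16).
Osaka is UTC+9:00, so local arrival = 1:45 AM + 9:00 = 10:45 AM on Apr 16.
Layover = 1:50 PM − 10:45 AM = 3 hours 5 minutes.

3 hours 5 minutes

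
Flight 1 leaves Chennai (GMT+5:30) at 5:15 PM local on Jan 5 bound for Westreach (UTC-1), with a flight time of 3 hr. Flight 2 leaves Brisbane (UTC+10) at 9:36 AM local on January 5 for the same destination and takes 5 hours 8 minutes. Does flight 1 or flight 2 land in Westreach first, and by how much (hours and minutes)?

Flight 1 in UTC: 5:15 PM − 5:30 = 11:45 AM on Jan 5.
+3 hours → arrive 2:45 PM UTC on Jan 5.
Flight 2 in UTC: 9:36 AM − 10:00 = 11:36 PM on Jan 4.
+5 hours and 8 minutes → arrive 4:44 AM UTC on Jan 5.
Flight 2 lands earlier by 10 hours 1 minute.

the second, by 10 hours 1 minute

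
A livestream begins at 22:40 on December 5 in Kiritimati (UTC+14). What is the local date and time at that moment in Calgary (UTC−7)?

In UTC: 22:40 − 14:00 = 08:40 on Dec 5.
Calgary is UTC−7:00: 08:40 − 7:00 = 01:40 on Dec 5.

01:40 on Dec 5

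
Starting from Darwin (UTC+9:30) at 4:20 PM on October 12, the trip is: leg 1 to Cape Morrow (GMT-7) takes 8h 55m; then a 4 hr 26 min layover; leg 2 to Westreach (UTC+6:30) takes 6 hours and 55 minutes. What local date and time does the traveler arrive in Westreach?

9:36 AM on October 13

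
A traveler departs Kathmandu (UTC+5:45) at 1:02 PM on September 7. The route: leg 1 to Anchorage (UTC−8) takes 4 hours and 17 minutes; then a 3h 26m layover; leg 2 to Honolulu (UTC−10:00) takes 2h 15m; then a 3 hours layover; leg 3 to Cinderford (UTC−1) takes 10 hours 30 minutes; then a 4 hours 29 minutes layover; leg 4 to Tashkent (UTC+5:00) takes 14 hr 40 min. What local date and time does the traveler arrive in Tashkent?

6:54 AM on September 9

Convert departure to UTC: 1:02 PM − 5:45 = 7:17 AM UTC on Sep 7.
Add 4 hours 17 minutes leg 1 → 11:34 AM UTC.
Add 3 hours and 26 minutes layover in Anchorage → 3:00 PM UTC.
Add 2 hours and 15 minutes leg 2 → 5:15 PM UTC.
Add 3 hours layover in Honolulu → 8:15 PM UTC.
Add 10 hours and 30 minutes leg 3 → 6:45 AM UTC (Sep 8).
Add 4 hours 29 minutes layover in Cinderford → 11:14 AM UTC.
Add 14 hours and 40 minutes leg 4 → 1:54 AM UTC (Sep 9).
Tashkent is UTC+5:00, so local arrival = 1:54 AM + 5:00 = 6:54 AM on Sep 9.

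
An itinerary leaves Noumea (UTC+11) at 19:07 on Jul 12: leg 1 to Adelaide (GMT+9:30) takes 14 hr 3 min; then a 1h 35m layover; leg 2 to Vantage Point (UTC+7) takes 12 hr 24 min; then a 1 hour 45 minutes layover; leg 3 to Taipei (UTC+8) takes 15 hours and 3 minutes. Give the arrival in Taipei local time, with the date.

12:57 on July 14

Convert departure to UTC: 19:07 − 11:00 = 08:07 UTC on Jul 12.
Add 14 hours 3 minutes leg 1 → 22:10 UTC.
Add 1 hour and 35 minutes layover in Adelaide → 23:45 UTC.
Add 12 hours 24 minutes leg 2 → 12:09 UTC (Jul 13).
Add 1 hour and 45 minutes layover in Vantage Point → 13:54 UTC.
Add 15 hours and 3 minutes leg 3 → 04:57 UTC (Jul 14).
Taipei is UTC+8:00, so local arrival = 04:57 + 8:00 = 12:57 on Jul 14.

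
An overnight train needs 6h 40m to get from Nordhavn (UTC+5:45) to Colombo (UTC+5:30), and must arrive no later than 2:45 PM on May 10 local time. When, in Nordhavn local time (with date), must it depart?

Target arrival in UTC: 2:45 PM − 5:30 = 9:15 AM on May 10.
Subtract 6 hours 40 minutes → departure 2:35 AM UTC on May 10.
Nordhavn is UTC+5:45: 2:35 AM + 5:45 = 8:20 AM on May 10.

8:20 AM on May 10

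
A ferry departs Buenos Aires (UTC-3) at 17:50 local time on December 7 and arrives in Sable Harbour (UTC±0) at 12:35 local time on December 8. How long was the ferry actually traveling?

15 hours 45 minutes

Departure in UTC: 17:50 + 3:00 = 20:50 on Dec 7.
Arrival is already UTC: 12:35 on Dec 8.
Elapsed = 12:35 − 20:50 (+1 day) = 15 hours 45 minutes.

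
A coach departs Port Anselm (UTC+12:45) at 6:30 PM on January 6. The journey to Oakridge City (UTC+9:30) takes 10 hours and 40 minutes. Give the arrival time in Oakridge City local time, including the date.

1:55 AM on January 7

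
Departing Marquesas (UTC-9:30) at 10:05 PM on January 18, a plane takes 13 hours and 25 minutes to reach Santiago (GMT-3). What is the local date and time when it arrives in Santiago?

Convert departure to UTC: 10:05 PM + 9:30 = 7:35 AM UTC on Jan 19.
Add 13 hours 25 minutes travel time → 9:00 PM UTC.
Santiago is UTC−3:00, so local arrival = 9:00 PM − 3:00 = 6:00 PM on Jan 19.

6:00 PM on January 19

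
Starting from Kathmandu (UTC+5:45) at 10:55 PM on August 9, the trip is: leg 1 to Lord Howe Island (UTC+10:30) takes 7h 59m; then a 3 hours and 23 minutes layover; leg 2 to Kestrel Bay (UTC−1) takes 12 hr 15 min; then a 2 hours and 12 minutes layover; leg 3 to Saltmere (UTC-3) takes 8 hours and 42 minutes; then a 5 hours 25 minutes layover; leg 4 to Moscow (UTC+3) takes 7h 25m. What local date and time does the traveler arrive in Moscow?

7:31 PM on August 11

Convert departure to UTC: 10:55 PM − 5:45 = 5:10 PM UTC on Aug 9.
Add 7 hours 59 minutes leg 1 → 1:09 AM UTC (Aug 10).
Add 3 hours and 23 minutes layover in Lord Howe Island → 4:32 AM UTC.
Add 12 hours and 15 minutes leg 2 → 4:47 PM UTC.
Add 2 hours 12 minutes layover in Kestrel Bay → 6:59 PM UTC.
Add 8 hours 42 minutes leg 3 → 3:41 AM UTC (Aug 11).
Add 5 hours 25 minutes layover in Saltmere → 9:06 AM UTC.
Add 7 hours 25 minutes leg 4 → 4:31 PM UTC.
Moscow is UTC+3:00, so local arrival = 4:31 PM + 3:00 = 7:31 PM on Aug 11.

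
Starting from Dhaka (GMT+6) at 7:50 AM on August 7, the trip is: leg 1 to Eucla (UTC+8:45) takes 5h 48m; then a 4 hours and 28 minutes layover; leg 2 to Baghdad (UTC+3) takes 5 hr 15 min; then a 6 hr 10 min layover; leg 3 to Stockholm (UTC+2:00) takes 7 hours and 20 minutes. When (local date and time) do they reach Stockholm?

Convert departure to UTC: 7:50 AM − 6:00 = 1:50 AM UTC on Aug 7.
Add 5 hours 48 minutes leg 1 → 7:38 AM UTC.
Add 4 hours 28 minutes layover in Eucla → 12:06 PM UTC.
Add 5 hours and 15 minutes leg 2 → 5:21 PM UTC.
Add 6 hours 10 minutes layover in Baghdad → 11:31 PM UTC.
Add 7 hours 20 minutes leg 3 → 6:51 AM UTC (Aug 8).
Stockholm is UTC+2:00, so local arrival = 6:51 AM + 2:00 = 8:51 AM on Aug 8.

8:51 AM on August 8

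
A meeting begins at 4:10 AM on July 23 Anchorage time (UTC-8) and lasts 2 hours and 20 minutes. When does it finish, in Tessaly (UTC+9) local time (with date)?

Convert start to UTC: 4:10 AM + 8:00 = 12:10 PM UTC on Jul 23.
Add 2 hours and 20 minutes duration → 2:30 PM UTC.
Tessaly is UTC+9:00, so local end time = 2:30 PM + 9:00 = 11:30 PM on Jul 23.

11:30 PM on July 23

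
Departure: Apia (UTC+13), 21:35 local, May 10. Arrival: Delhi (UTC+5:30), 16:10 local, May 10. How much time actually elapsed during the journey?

2 hours 5 minutes

Departure in UTC: 21:35 − 13:00 = 08:35 on May 10.
Arrival in UTC: 16:10 − 5:30 = 10:40 on May 10.
Elapsed = 10:40 − 08:35 = 2 hours 5 minutes.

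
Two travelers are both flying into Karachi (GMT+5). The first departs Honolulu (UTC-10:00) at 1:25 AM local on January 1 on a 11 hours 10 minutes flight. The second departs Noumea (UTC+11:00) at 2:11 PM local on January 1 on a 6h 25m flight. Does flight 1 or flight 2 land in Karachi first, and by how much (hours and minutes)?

Flight 1 in UTC: 1:25 AM + 10:00 = 11:25 AM on Jan 1.
+11 hours 10 minutes → arrive 10:35 PM UTC on Jan 1.
Flight 2 in UTC: 2:11 PM − 11:00 = 3:11 AM on Jan 1.
+6 hours and 25 minutes → arrive 9:36 AM UTC on Jan 1.
Flight 2 lands earlier by 12 hours 59 minutes.

the second, by 12 hours 59 minutes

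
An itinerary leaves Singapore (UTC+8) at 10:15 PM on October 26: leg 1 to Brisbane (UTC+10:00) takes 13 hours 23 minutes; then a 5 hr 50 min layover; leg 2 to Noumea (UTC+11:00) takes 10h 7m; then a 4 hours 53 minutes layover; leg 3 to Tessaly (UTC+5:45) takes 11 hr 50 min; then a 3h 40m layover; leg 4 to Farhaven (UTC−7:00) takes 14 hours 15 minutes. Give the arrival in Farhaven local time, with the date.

Convert departure to UTC: 10:15 PM − 8:00 = 2:15 PM UTC on Oct 26.
Add 13 hours 23 minutes leg 1 → 3:38 AM UTC (Oct 27).
Add 5 hours 50 minutes layover in Brisbane → 9:28 AM UTC.
Add 10 hours and 7 minutes leg 2 → 7:35 PM UTC.
Add 4 hours 53 minutes layover in Noumea → 12:28 AM UTC (Oct 28).
Add 11 hours and 50 minutes leg 3 → 12:18 PM UTC.
Add 3 hours 40 minutes layover in Tessaly → 3:58 PM UTC.
Add 14 hours and 15 minutes leg 4 → 6:13 AM UTC (Oct 29).
Farhaven is UTC−7:00, so local arrival = 6:13 AM − 7:00 = 11:13 PM on Oct 28.

11:13 PM on October 28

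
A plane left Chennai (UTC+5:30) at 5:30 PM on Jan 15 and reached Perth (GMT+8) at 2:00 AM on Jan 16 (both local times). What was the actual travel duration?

6 hours

Departure in UTC: 5:30 PM − 5:30 = 12:00 PM on Jan 15.
Arrival in UTC: 2:00 AM − 8:00 = 6:00 PM on Jan 15.
Elapsed = 6:00 PM − 12:00 PM = 6 hours.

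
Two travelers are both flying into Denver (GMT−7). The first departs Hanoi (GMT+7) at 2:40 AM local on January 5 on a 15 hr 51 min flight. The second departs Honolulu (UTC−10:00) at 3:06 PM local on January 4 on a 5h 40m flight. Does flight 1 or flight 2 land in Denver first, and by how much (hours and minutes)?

Flight 1 in UTC: 2:40 AM − 7:00 = 7:40 PM on Jan 4.
+15 hours and 51 minutes → arrive 11:31 AM UTC on Jan 5.
Flight 2 in UTC: 3:06 PM + 10:00 = 1:06 AM on Jan 5.
+5 hours 40 minutes → arrive 6:46 AM UTC on Jan 5.
Flight 2 lands earlier by 4 hours 45 minutes.

the second, by 4 hours 45 minutes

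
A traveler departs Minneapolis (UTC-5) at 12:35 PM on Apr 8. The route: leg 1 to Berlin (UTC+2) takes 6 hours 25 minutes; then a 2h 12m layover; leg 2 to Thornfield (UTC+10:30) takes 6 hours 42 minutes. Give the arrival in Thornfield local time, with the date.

Convert departure to UTC: 12:35 PM + 5:00 = 5:35 PM UTC on Apr 8.
Add 6 hours and 25 minutes leg 1 → 12:00 AM UTC (Apr 9).
Add 2 hours and 12 minutes layover in Berlin → 2:12 AM UTC.
Add 6 hours and 42 minutes leg 2 → 8:54 AM UTC.
Thornfield is UTC+10:30, so local arrival = 8:54 AM + 10:30 = 7:24 PM on Apr 9.

7:24 PM on Apr 9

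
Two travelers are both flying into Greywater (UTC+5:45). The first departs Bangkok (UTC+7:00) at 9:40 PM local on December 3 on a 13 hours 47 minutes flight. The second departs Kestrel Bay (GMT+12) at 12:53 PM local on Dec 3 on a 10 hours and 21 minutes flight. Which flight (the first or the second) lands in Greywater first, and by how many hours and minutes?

the second, by 17 hours 13 minutes

Flight 1 in UTC: 9:40 PM − 7:00 = 2:40 PM on Dec 3.
+13 hours 47 minutes → arrive 4:27 AM UTC on Dec 4.
Flight 2 in UTC: 12:53 PM − 12:00 = 12:53 AM on Dec 3.
+10 hours and 21 minutes → arrive 11:14 AM UTC on Dec 3.
Flight 2 lands earlier by 17 hours 13 minutes.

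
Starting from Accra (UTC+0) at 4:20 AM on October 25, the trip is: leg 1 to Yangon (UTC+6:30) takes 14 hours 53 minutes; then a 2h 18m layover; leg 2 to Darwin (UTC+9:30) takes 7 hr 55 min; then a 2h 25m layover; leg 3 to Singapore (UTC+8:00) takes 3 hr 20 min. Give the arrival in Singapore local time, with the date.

7:11 PM on October 26

Accra is at UTC+0, so departure is already 4:20 AM UTC on Oct 25.
Add 14 hours 53 minutes leg 1 → 7:13 PM UTC.
Add 2 hours and 18 minutes layover in Yangon → 9:31 PM UTC.
Add 7 hours and 55 minutes leg 2 → 5:26 AM UTC (Oct 26).
Add 2 hours and 25 minutes layover in Darwin → 7:51 AM UTC.
Add 3 hours and 20 minutes leg 3 → 11:11 AM UTC.
Singapore is UTC+8:00, so local arrival = 11:11 AM + 8:00 = 7:11 PM on Oct 26.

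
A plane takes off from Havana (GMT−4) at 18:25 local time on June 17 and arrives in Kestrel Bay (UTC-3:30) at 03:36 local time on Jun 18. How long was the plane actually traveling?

Kestrel Bay is 0:30 ahead of Havana.
Clock-face elapsed time (ignoring zones) is 9 hours 11 minutes.
Actual elapsed = 9 hours 11 minutes − 0:30 = 8 hours 41 minutes.

8 hours 41 minutes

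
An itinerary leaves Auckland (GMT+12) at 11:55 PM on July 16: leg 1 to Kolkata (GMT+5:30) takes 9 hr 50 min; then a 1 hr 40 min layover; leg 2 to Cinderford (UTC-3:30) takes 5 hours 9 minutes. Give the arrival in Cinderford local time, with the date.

1:04 AM on July 17

Convert departure to UTC: 11:55 PM − 12:00 = 11:55 AM UTC on Jul 16.
Add 9 hours 50 minutes leg 1 → 9:45 PM UTC.
Add 1 hour 40 minutes layover in Kolkata → 11:25 PM UTC.
Add 5 hours 9 minutes leg 2 → 4:34 AM UTC (Jul 17).
Cinderford is UTC−3:30, so local arrival = 4:34 AM − 3:30 = 1:04 AM on Jul 17.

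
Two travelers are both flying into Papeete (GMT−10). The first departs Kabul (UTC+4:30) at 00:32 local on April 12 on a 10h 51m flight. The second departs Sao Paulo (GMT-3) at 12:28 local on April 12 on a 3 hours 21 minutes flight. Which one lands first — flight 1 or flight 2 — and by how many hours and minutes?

the first, by 11 hours 56 minutes

Flight 1 in UTC: 00:32 − 4:30 = 20:02 on Apr 11.
+10 hours and 51 minutes → arrive 06:53 UTC on Apr 12.
Flight 2 in UTC: 12:28 + 3:00 = 15:28 on Apr 12.
+3 hours 21 minutes → arrive 18:49 UTC on Apr 12.
Flight 1 lands earlier by 11 hours 56 minutes.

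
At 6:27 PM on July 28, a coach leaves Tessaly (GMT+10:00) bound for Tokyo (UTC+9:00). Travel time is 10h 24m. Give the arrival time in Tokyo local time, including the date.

3:51 AM on Jul 29

Convert departure to UTC: 6:27 PM − 10:00 = 8:27 AM UTC on Jul 28.
Add 10 hours 24 minutes travel time → 6:51 PM UTC.
Tokyo is UTC+9:00, so local arrival = 6:51 PM + 9:00 = 3:51 AM on Jul 29.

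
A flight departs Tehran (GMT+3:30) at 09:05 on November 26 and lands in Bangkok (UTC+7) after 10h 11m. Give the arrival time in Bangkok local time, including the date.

Convert departure to UTC: 09:05 − 3:30 = 05:35 UTC on Nov 26.
Add 10 hours 11 minutes travel time → 15:46 UTC.
Bangkok is UTC+7:00, so local arrival = 15:46 + 7:00 = 22:46 on Nov 26.

22:46 on Nov 26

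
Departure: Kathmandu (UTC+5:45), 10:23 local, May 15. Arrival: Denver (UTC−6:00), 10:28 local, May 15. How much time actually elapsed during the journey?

Departure in UTC: 10:23 − 5:45 = 04:38 on May 15.
Arrival in UTC: 10:28 + 6:00 = 16:28 on May 15.
Elapsed = 16:28 − 04:38 = 11 hours 50 minutes.

11 hours 50 minutes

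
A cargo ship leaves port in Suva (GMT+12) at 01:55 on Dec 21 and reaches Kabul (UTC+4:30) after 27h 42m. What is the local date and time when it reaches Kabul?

22:07 on Dec 21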